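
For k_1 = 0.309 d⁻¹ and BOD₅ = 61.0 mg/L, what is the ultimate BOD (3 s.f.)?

L₀ ≈ 77.5 mg/L

BOD₅ = L₀(1 − e^(−5k_1)) ⇒ L₀ = BOD₅ / (1 − e^(−5×0.309))
= 61.0 / (1 − 0.2133) = 61.0 / 0.7867 = 77.54 mg/L.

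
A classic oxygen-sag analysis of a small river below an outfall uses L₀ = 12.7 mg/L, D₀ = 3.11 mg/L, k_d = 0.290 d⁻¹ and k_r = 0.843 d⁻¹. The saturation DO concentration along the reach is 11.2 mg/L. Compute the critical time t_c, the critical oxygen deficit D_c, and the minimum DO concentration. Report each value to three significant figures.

t_c ≈ 0.792 d; D_c ≈ 3.47 mg/L; min DO ≈ 7.73 mg/L

At the critical point dD/dt = 0, so k_d L₀ e^(−k_d t) = k_r D. Substituting D(t) from the Streeter–Phelps equation and solving for t gives
t_c = ln[(k_r/k_d)(1 − D₀(k_r−k_d)/(k_d L₀))] / (k_r−k_d).
Here k_r−k_d = 0.5530 d⁻¹ and 1 − D₀(k_r−k_d)/(k_d L₀) = 1 − 3.11×0.5530/(0.290×12.7) = 0.5330, so
t_c = ln(2.907 × 0.5330) / 0.5530 = 0.4379 / 0.5530 = 0.7919 d.
D_c = (k_d/k_r) L₀ e^(−k_d t_c) = (0.290/0.843) × 12.7 × e^(−0.290×0.7919) = 0.3440 × 12.7 × 0.7948 = 3.472 mg/L.
Minimum DO = C_s − D_c = 11.2 − 3.472 = 7.728 mg/L.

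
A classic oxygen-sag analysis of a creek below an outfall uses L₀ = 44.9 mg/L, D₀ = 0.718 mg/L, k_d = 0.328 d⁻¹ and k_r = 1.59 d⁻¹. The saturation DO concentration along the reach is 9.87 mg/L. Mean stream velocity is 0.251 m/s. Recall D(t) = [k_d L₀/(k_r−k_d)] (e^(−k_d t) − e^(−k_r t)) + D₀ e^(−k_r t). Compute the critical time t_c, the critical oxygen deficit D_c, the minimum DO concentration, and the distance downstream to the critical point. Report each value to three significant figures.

t_c ≈ 1.20 d; D_c ≈ 6.25 mg/L; min DO ≈ 3.62 mg/L; x_c ≈ 26.0 km

With k_r/k_d = 4.848 and 1 − D₀(k_r−k_d)/(k_d L₀) = 0.9385,
t_c = ln(4.848 × 0.9385) / (1.59 − 0.328) = ln(4.549) / 1.262 = 1.515/1.262 = 1.200 d.
D_c = (k_d/k_r) L₀ e^(−k_d t_c) = (0.328/1.59) × 44.9 × e^(−0.328×1.200) = 0.2063 × 44.9 × 0.6745 = 6.248 mg/L.
Minimum DO = C_s − D_c = 9.87 − 6.248 = 3.622 mg/L.
x_c = v t_c = 0.251 m/s × 1.200 d × 86400 s/d = 26030 m ≈ 26.0 km.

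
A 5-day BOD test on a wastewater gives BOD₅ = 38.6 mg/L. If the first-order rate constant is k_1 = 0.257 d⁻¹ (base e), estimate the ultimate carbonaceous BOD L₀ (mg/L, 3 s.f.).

L₀ ≈ 53.4 mg/L

BOD₅ = L₀(1 − e^(−5k_1)) ⇒ L₀ = BOD₅ / (1 − e^(−5×0.257))
= 38.6 / (1 − 0.2767) = 38.6 / 0.7233 = 53.36 mg/L.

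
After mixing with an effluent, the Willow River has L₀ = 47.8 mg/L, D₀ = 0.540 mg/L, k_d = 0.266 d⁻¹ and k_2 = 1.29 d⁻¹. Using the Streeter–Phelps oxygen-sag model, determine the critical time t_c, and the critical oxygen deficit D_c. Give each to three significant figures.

At the critical point dD/dt = 0, so k_d L₀ e^(−k_d t) = k_2 D. Substituting D(t) from the Streeter–Phelps equation and solving for t gives
t_c = ln[(k_2/k_d)(1 − D₀(k_2−k_d)/(k_d L₀))] / (k_2−k_d).
Here k_2−k_d = 1.024 d⁻¹ and 1 − D₀(k_2−k_d)/(k_d L₀) = 1 − 0.540×1.024/(0.266×47.8) = 0.9565, so
t_c = ln(4.850 × 0.9565) / 1.024 = 1.534 / 1.024 = 1.498 d.
L(t_c) = L₀ e^(−k_d t_c) = 47.8 × 0.6713 = 32.09 mg/L, and at the critical point k_2 D_c = k_d L, so D_c = (0.266/1.29) × 32.09 = 6.616 mg/L.

t_c ≈ 1.50 d; D_c ≈ 6.62 mg/L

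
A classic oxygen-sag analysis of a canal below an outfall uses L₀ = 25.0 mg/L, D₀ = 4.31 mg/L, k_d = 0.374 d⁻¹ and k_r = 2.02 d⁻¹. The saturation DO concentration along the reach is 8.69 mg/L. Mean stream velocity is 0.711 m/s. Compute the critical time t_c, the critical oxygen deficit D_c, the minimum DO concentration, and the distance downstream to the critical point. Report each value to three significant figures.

t_c ≈ 0.161 d; D_c ≈ 4.36 mg/L; min DO ≈ 4.33 mg/L; x_c ≈ 9.88 km

t_c = [1/(k_r−k_d)] ln[(k_r/k_d)(1 − D₀(k_r−k_d)/(k_d L₀))]
= [1/(2.02−0.374)] ln[(2.02/0.374)(1 − 4.31×1.646/(0.374×25.0))]
= (1/1.646) ln[5.401 × 0.2413] = 0.6075 × ln(1.303) = 0.6075 × 0.2647 = 0.1608 d.
L(t_c) = L₀ e^(−k_d t_c) = 25.0 × 0.9416 = 23.54 mg/L, and at the critical point k_r D_c = k_d L, so D_c = (0.374/2.02) × 23.54 = 4.359 mg/L.
Minimum DO = C_s − D_c = 8.69 − 4.359 = 4.331 mg/L.
x_c = v t_c = 0.711 m/s × 0.1608 d × 86400 s/d = 9879 m ≈ 9.88 km.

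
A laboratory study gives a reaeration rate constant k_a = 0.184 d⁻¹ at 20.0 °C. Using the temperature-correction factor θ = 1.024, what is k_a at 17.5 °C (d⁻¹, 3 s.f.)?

k_a ≈ 0.173 d⁻¹

k_a(T₂) = k_a(T₁) · θ^(T₂−T₁) = 0.184 × 1.024^(17.5−20.0)
= 0.184 × 1.024^-2.50 = 0.184 × 0.9424 = 0.1734 d⁻¹.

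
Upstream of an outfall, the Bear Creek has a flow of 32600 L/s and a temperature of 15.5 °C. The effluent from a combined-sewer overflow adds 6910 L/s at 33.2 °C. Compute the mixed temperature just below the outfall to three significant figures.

18.6 °C

Flow-weighted mixing: C = (Q_r C_r + Q_w C_w)/(Q_r + Q_w)
= (32600×15.5 + 6910×33.2)/(32600 + 6910) = 734700/39510 = 18.60 °C.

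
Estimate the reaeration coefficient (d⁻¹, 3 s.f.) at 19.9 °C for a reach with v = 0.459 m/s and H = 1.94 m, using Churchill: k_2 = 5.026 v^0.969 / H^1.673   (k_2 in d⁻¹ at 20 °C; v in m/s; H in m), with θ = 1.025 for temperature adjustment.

k_2 ≈ 0.778 d⁻¹

k_2(20) = 5.026 × 0.459^0.969 / 1.94^1.673 = 5.026 × 0.4702 / 3.030 = 0.7799 d⁻¹.
k_2(19.9) = 0.7799 × 1.025^(19.9−20) = 0.7799 × 0.9975 = 0.7780 d⁻¹.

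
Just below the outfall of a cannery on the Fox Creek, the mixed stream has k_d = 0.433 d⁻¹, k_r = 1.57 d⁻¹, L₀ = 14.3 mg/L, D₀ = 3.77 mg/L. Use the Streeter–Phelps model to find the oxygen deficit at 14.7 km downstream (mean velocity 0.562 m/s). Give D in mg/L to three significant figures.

Travel time t = x/v = 14.7 km / (0.562 m/s) = 14700 m / 0.562 m/s = 26160 s = 0.3027 d.
k_d L₀/(k_r−k_d) = 0.433×14.3/(1.57−0.433) = 6.192/1.137 = 5.446 mg/L.
e^(−k_d t) = e^(−0.433×0.3027) = 0.8771; e^(−k_r t) = e^(−1.57×0.3027) = 0.6217.
D = 5.446 × (0.8771 − 0.6217) + 3.77 × 0.6217 = 1.391 + 2.344 = 3.735 mg/L.

D ≈ 3.73 mg/L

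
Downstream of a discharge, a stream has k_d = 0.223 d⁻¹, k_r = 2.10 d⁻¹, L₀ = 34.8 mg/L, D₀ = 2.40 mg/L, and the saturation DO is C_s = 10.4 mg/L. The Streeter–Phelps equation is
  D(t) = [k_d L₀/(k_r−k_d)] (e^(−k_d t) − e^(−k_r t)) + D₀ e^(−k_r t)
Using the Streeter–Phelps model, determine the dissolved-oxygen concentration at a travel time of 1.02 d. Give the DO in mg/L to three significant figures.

k_d L₀/(k_r−k_d) = 0.223×34.8/(2.10−0.223) = 7.760/1.877 = 4.134 mg/L.
e^(−k_d t) = e^(−0.223×1.020) = 0.7966; e^(−k_r t) = e^(−2.10×1.020) = 0.1174.
D = 4.134 × (0.7966 − 0.1174) + 2.40 × 0.1174 = 2.808 + 0.2818 = 3.090 mg/L.
DO = C_s − D = 10.4 − 3.090 = 7.310 mg/L.

DO ≈ 7.31 mg/L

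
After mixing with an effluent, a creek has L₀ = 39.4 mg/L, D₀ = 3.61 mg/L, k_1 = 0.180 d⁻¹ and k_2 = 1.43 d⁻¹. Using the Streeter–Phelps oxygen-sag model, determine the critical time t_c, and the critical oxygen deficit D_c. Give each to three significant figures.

At the critical point dD/dt = 0, so k_1 L₀ e^(−k_1 t) = k_2 D. Substituting D(t) from the Streeter–Phelps equation and solving for t gives
t_c = ln[(k_2/k_1)(1 − D₀(k_2−k_1)/(k_1 L₀))] / (k_2−k_1).
Here k_2−k_1 = 1.250 d⁻¹ and 1 − D₀(k_2−k_1)/(k_1 L₀) = 1 − 3.61×1.250/(0.180×39.4) = 0.3637, so
t_c = ln(7.944 × 0.3637) / 1.250 = 1.061 / 1.250 = 0.8489 d.
D_c = (k_1/k_2) L₀ e^(−k_1 t_c) = (0.180/1.43) × 39.4 × e^(−0.180×0.8489) = 0.1259 × 39.4 × 0.8583 = 4.257 mg/L.

t_c ≈ 0.849 d; D_c ≈ 4.26 mg/L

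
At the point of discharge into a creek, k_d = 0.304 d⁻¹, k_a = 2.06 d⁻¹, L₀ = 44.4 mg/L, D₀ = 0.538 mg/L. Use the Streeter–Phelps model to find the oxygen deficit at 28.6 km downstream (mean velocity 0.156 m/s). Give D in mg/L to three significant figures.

D ≈ 3.94 mg/L

Travel time t = x/v = 28.6 km / (0.156 m/s) = 28600 m / 0.156 m/s = 183300 s = 2.122 d.
k_d L₀/(k_a−k_d) = 0.304×44.4/(2.06−0.304) = 13.50/1.756 = 7.687 mg/L.
e^(−k_d t) = e^(−0.304×2.122) = 0.5246; e^(−k_a t) = e^(−2.06×2.122) = 0.01264.
D = 7.687 × (0.5246 − 0.01264) + 0.538 × 0.01264 = 3.935 + 0.006799 = 3.942 mg/L.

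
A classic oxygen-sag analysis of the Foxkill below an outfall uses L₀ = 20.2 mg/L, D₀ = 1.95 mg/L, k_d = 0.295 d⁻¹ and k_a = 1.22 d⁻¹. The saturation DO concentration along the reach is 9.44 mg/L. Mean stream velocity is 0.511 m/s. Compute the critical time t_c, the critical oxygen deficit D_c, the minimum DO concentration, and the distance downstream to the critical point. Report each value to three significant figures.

t_c ≈ 1.14 d; D_c ≈ 3.48 mg/L; min DO ≈ 5.96 mg/L; x_c ≈ 50.6 km

With k_a/k_d = 4.136 and 1 − D₀(k_a−k_d)/(k_d L₀) = 0.6973,
t_c = ln(4.136 × 0.6973) / (1.22 − 0.295) = ln(2.884) / 0.9250 = 1.059/0.9250 = 1.145 d.
L(t_c) = L₀ e^(−k_d t_c) = 20.2 × 0.7134 = 14.41 mg/L, and at the critical point k_a D_c = k_d L, so D_c = (0.295/1.22) × 14.41 = 3.484 mg/L.
Minimum DO = C_s − D_c = 9.44 − 3.484 = 5.956 mg/L.
x_c = v t_c = 0.511 m/s × 1.145 d × 86400 s/d = 50550 m ≈ 50.6 km.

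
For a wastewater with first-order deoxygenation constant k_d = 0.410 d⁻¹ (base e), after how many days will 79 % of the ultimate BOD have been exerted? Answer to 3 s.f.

y/L₀ = 1 − e^(−k_d t) = 0.79 ⇒ e^(−k_d t) = 0.210
t = −ln(0.210) / 0.410 = 1.561 / 0.410 = 3.806 d.

t ≈ 3.81 d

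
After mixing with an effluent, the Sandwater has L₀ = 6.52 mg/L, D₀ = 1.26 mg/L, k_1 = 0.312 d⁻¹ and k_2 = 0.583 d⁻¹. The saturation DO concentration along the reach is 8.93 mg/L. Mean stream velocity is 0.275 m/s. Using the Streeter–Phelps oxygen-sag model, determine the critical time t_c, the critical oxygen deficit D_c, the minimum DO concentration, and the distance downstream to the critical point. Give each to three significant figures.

t_c ≈ 1.63 d; D_c ≈ 2.10 mg/L; min DO ≈ 6.83 mg/L; x_c ≈ 38.7 km

With k_2/k_1 = 1.869 and 1 − D₀(k_2−k_1)/(k_1 L₀) = 0.8321,
t_c = ln(1.869 × 0.8321) / (0.583 − 0.312) = ln(1.555) / 0.2710 = 0.4414/0.2710 = 1.629 d.
D_c = (k_1/k_2) L₀ e^(−k_1 t_c) = (0.312/0.583) × 6.52 × e^(−0.312×1.629) = 0.5352 × 6.52 × 0.6016 = 2.099 mg/L.
Minimum DO = C_s − D_c = 8.93 − 2.099 = 6.831 mg/L.
x_c = v t_c = 0.275 m/s × 1.629 d × 86400 s/d = 38700 m ≈ 38.7 km.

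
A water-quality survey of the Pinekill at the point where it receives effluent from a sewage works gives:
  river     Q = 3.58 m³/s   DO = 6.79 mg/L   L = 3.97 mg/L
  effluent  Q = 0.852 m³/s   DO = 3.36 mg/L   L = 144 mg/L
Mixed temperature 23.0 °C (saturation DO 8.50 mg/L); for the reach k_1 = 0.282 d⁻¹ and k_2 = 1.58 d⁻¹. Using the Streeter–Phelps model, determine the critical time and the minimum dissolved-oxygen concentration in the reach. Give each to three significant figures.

t_c ≈ 0.992 d; minimum DO ≈ 4.33 mg/L

Mixed DO = (3.58×6.79 + 0.852×3.36)/(3.58+0.852) = 27.17/4.432 = 6.131 mg/L.
Mixed L₀ = (3.58×3.97 + 0.852×144)/(4.432) = 136.9/4.432 = 30.89 mg/L.
Initial deficit D₀ = C_s − DO₀ = 8.50 − 6.131 = 2.369 mg/L.
t_c = (1/1.298) ln[(1.58/0.282)(1 − 2.369×1.298/(0.282×30.89))] = 0.7704 × ln(3.625) = 0.9921 d.
D_c = (0.282/1.58) × 30.89 × e^(−0.282×0.9921) = 0.1785 × 30.89 × 0.7560 = 4.168 mg/L.
Minimum DO = 8.50 − 4.168 = 4.332 mg/L.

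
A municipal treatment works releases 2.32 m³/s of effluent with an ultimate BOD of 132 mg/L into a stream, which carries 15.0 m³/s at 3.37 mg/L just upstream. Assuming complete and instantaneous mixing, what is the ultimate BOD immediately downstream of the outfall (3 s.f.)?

20.6 mg/L

Flow-weighted mixing: C = (Q_r C_r + Q_w C_w)/(Q_r + Q_w)
= (15.0×3.37 + 2.32×132)/(15.0 + 2.32) = 356.8/17.32 = 20.60 mg/L.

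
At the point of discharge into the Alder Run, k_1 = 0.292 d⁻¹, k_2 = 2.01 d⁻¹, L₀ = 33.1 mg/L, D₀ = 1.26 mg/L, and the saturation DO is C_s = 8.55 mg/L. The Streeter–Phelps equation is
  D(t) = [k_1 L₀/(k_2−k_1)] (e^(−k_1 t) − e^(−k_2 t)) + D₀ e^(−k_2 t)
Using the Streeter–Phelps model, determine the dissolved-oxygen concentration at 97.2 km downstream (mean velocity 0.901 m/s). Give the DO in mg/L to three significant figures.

Travel time t = x/v = 97.2 km / (0.901 m/s) = 97200 m / 0.901 m/s = 107900 s = 1.249 d.
k_1 L₀/(k_2−k_1) = 0.292×33.1/(2.01−0.292) = 9.665/1.718 = 5.626 mg/L.
e^(−k_1 t) = e^(−0.292×1.249) = 0.6945; e^(−k_2 t) = e^(−2.01×1.249) = 0.08129.
D = 5.626 × (0.6945 − 0.08129) + 1.26 × 0.08129 = 3.450 + 0.1024 = 3.552 mg/L.
DO = C_s − D = 8.55 − 3.552 = 4.998 mg/L.

DO ≈ 5.00 mg/L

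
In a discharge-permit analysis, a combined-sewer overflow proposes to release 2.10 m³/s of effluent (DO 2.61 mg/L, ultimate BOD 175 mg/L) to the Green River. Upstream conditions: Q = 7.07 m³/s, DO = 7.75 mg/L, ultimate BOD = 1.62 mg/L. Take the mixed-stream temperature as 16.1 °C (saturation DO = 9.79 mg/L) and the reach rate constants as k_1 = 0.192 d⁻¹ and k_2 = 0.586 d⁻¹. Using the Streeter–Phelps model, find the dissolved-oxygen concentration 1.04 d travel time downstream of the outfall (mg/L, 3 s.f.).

Mixed DO = (7.07×7.75 + 2.10×2.61)/(7.07+2.10) = 60.27/9.170 = 6.573 mg/L.
Mixed L₀ = (7.07×1.62 + 2.10×175)/(9.170) = 379.0/9.170 = 41.33 mg/L.
Initial deficit D₀ = C_s − DO₀ = 9.79 − 6.573 = 3.217 mg/L.
D(1.04) = [0.192×41.33/(0.586−0.192)](e^(−0.192×1.04) − e^(−0.586×1.04)) + 3.217 e^(−0.586×1.04)
= 20.14 × (0.8190 − 0.5437) + 3.217 × 0.5437 = 7.294 mg/L.
DO = 9.79 − 7.294 = 2.496 mg/L.

DO ≈ 2.50 mg/L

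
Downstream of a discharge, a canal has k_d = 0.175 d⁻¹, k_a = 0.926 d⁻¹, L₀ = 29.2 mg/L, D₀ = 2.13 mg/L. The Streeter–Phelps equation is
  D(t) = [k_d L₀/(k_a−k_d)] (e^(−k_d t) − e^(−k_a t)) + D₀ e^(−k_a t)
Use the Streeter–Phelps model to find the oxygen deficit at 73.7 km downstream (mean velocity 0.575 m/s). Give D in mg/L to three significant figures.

Travel time t = x/v = 73.7 km / (0.575 m/s) = 73700 m / 0.575 m/s = 128200 s = 1.483 d.
k_d L₀/(k_a−k_d) = 0.175×29.2/(0.926−0.175) = 5.110/0.7510 = 6.804 mg/L.
e^(−k_d t) = e^(−0.175×1.483) = 0.7714; e^(−k_a t) = e^(−0.926×1.483) = 0.2532.
D = 6.804 × (0.7714 − 0.2532) + 2.13 × 0.2532 = 3.526 + 0.5392 = 4.065 mg/L.

D ≈ 4.07 mg/L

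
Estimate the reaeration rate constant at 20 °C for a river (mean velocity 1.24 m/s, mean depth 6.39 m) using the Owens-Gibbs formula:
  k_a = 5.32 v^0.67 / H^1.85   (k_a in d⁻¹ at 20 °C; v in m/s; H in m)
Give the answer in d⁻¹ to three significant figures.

k_a ≈ 0.199 d⁻¹

k_a = 5.32 × 1.24^0.67 / 6.39^1.85 = 5.32 × 1.155 / 30.92 = 0.1988 d⁻¹.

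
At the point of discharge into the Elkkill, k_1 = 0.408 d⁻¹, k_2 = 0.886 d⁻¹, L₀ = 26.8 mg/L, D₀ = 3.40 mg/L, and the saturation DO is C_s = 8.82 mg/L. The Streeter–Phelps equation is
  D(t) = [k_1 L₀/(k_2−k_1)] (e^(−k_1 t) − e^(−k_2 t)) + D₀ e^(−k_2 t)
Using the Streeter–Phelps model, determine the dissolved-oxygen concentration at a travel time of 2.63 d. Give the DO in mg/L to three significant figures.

k_1 L₀/(k_2−k_1) = 0.408×26.8/(0.886−0.408) = 10.93/0.4780 = 22.88 mg/L.
e^(−k_1 t) = e^(−0.408×2.630) = 0.3420; e^(−k_2 t) = e^(−0.886×2.630) = 0.09728.
D = 22.88 × (0.3420 − 0.09728) + 3.40 × 0.09728 = 5.597 + 0.3307 = 5.928 mg/L.
DO = C_s − D = 8.82 − 5.928 = 2.892 mg/L.

DO ≈ 2.89 mg/L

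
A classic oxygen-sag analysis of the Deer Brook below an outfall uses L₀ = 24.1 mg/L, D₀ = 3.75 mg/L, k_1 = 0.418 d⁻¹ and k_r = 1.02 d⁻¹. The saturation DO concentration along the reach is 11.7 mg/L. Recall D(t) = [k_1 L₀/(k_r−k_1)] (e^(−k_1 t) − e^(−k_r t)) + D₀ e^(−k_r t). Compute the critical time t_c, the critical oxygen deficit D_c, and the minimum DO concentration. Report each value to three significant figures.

t_c ≈ 1.06 d; D_c ≈ 6.34 mg/L; min DO ≈ 5.36 mg/L

With k_r/k_1 = 2.440 and 1 − D₀(k_r−k_1)/(k_1 L₀) = 0.7759,
t_c = ln(2.440 × 0.7759) / (1.02 − 0.418) = ln(1.893) / 0.6020 = 0.6383/0.6020 = 1.060 d.
D_c = (k_1/k_r) L₀ e^(−k_1 t_c) = (0.418/1.02) × 24.1 × e^(−0.418×1.060) = 0.4098 × 24.1 × 0.6420 = 6.340 mg/L.
Minimum DO = C_s − D_c = 11.7 − 6.340 = 5.360 mg/L.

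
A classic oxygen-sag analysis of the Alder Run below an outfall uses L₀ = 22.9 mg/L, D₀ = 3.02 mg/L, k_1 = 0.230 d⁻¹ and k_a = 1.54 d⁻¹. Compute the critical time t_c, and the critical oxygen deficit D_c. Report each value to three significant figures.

t_c ≈ 0.390 d; D_c ≈ 3.13 mg/L

t_c = [1/(k_a−k_1)] ln[(k_a/k_1)(1 − D₀(k_a−k_1)/(k_1 L₀))]
= [1/(1.54−0.230)] ln[(1.54/0.230)(1 − 3.02×1.310/(0.230×22.9))]
= (1/1.310) ln[6.696 × 0.2489] = 0.7634 × ln(1.666) = 0.7634 × 0.5106 = 0.3898 d.
D_c = (k_1/k_a) L₀ e^(−k_1 t_c) = (0.230/1.54) × 22.9 × e^(−0.230×0.3898) = 0.1494 × 22.9 × 0.9142 = 3.127 mg/L.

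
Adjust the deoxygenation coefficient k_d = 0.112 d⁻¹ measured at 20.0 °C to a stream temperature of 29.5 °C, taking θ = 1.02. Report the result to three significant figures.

k_d ≈ 0.135 d⁻¹

k_d(T₂) = k_d(T₁) · θ^(T₂−T₁) = 0.112 × 1.02^(29.5−20.0)
= 0.112 × 1.02^9.50 = 0.112 × 1.207 = 0.1352 d⁻¹.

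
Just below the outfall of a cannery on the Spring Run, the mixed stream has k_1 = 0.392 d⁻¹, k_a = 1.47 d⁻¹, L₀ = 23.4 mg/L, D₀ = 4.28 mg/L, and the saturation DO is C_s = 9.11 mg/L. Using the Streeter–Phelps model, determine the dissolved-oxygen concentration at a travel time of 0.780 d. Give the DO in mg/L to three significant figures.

k_1 L₀/(k_a−k_1) = 0.392×23.4/(1.47−0.392) = 9.173/1.078 = 8.509 mg/L.
e^(−k_1 t) = e^(−0.392×0.7800) = 0.7366; e^(−k_a t) = e^(−1.47×0.7800) = 0.3177.
D = 8.509 × (0.7366 − 0.3177) + 4.28 × 0.3177 = 3.564 + 1.360 = 4.924 mg/L.
DO = C_s − D = 9.11 − 4.924 = 4.186 mg/L.

DO ≈ 4.19 mg/L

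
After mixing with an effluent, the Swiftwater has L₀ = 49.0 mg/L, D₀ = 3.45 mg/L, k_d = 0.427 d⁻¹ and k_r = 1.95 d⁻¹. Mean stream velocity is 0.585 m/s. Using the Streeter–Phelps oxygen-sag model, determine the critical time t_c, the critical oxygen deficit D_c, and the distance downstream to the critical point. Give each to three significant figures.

t_c ≈ 0.807 d; D_c ≈ 7.60 mg/L; x_c ≈ 40.8 km

With k_r/k_d = 4.567 and 1 − D₀(k_r−k_d)/(k_d L₀) = 0.7489,
t_c = ln(4.567 × 0.7489) / (1.95 − 0.427) = ln(3.420) / 1.523 = 1.230/1.523 = 0.8074 d.
L(t_c) = L₀ e^(−k_d t_c) = 49.0 × 0.7084 = 34.71 mg/L, and at the critical point k_r D_c = k_d L, so D_c = (0.427/1.95) × 34.71 = 7.601 mg/L.
x_c = v t_c = 0.585 m/s × 0.8074 d × 86400 s/d = 40810 m ≈ 40.8 km.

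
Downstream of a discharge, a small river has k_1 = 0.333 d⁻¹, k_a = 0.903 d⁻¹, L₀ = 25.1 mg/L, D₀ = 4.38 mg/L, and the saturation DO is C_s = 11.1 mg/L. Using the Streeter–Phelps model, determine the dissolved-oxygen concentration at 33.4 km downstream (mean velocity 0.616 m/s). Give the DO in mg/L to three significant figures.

DO ≈ 5.04 mg/L

Travel time t = x/v = 33.4 km / (0.616 m/s) = 33400 m / 0.616 m/s = 54220 s = 0.6276 d.
k_1 L₀/(k_a−k_1) = 0.333×25.1/(0.903−0.333) = 8.358/0.5700 = 14.66 mg/L.
e^(−k_1 t) = e^(−0.333×0.6276) = 0.8114; e^(−k_a t) = e^(−0.903×0.6276) = 0.5674.
D = 14.66 × (0.8114 − 0.5674) + 4.38 × 0.5674 = 3.578 + 2.485 = 6.063 mg/L.
DO = C_s − D = 11.1 − 6.063 = 5.037 mg/L.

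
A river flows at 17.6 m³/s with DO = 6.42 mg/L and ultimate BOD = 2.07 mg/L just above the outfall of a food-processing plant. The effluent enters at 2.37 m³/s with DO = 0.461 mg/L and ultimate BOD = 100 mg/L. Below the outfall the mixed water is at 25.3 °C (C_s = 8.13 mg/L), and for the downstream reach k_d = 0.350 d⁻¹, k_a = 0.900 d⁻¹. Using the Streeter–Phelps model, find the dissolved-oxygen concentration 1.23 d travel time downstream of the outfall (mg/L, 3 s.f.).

DO ≈ 4.55 mg/L

Mixed DO = (17.6×6.42 + 2.37×0.461)/(17.6+2.37) = 114.1/19.97 = 5.713 mg/L.
Mixed L₀ = (17.6×2.07 + 2.37×100)/(19.97) = 273.4/19.97 = 13.69 mg/L.
Initial deficit D₀ = C_s − DO₀ = 8.13 − 5.713 = 2.417 mg/L.
D(1.23) = [0.350×13.69/(0.900−0.350)](e^(−0.350×1.23) − e^(−0.900×1.23)) + 2.417 e^(−0.900×1.23)
= 8.713 × (0.6502 − 0.3305) + 2.417 × 0.3305 = 3.584 mg/L.
DO = 8.13 − 3.584 = 4.546 mg/L.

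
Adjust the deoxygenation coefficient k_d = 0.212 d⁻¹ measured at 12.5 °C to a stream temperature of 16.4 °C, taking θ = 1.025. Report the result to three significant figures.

k_d(T₂) = k_d(T₁) · θ^(T₂−T₁) = 0.212 × 1.025^(16.4−12.5)
= 0.212 × 1.025^3.90 = 0.212 × 1.101 = 0.2334 d⁻¹.

k_d ≈ 0.233 d⁻¹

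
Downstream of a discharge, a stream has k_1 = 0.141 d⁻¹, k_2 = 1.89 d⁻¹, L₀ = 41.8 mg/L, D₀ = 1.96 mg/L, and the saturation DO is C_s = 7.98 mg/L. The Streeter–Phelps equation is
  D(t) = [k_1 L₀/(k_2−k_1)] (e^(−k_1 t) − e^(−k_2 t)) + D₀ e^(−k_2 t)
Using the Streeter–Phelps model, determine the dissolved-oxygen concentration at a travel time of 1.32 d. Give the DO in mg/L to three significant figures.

k_1 L₀/(k_2−k_1) = 0.141×41.8/(1.89−0.141) = 5.894/1.749 = 3.370 mg/L.
e^(−k_1 t) = e^(−0.141×1.320) = 0.8302; e^(−k_2 t) = e^(−1.89×1.320) = 0.08251.
D = 3.370 × (0.8302 − 0.08251) + 1.96 × 0.08251 = 2.519 + 0.1617 = 2.681 mg/L.
DO = C_s − D = 7.98 − 2.681 = 5.299 mg/L.

DO ≈ 5.30 mg/L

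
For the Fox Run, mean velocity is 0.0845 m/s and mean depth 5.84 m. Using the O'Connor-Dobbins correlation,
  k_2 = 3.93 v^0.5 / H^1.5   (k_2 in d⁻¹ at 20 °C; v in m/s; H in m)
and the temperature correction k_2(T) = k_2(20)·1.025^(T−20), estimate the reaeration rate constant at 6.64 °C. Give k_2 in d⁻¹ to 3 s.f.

k_2(20) = 3.93 × 0.0845^0.5 / 5.84^1.5 = 3.93 × 0.2907 / 14.11 = 0.08095 d⁻¹.
k_2(6.64) = 0.08095 × 1.025^(6.64−20) = 0.08095 × 0.7190 = 0.05820 d⁻¹.

k_2 ≈ 0.0582 d⁻¹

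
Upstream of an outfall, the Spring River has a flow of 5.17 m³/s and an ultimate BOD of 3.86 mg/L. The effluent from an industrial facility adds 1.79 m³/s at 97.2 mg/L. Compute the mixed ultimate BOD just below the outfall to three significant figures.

27.9 mg/L

Flow-weighted mixing: C = (Q_r C_r + Q_w C_w)/(Q_r + Q_w)
= (5.17×3.86 + 1.79×97.2)/(5.17 + 1.79) = 193.9/6.960 = 27.87 mg/L.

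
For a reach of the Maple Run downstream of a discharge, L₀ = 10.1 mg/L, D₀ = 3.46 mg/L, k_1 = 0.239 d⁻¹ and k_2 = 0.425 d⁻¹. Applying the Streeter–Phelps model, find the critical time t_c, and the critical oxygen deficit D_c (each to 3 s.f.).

At the critical point dD/dt = 0, so k_1 L₀ e^(−k_1 t) = k_2 D. Substituting D(t) from the Streeter–Phelps equation and solving for t gives
t_c = ln[(k_2/k_1)(1 − D₀(k_2−k_1)/(k_1 L₀))] / (k_2−k_1).
Here k_2−k_1 = 0.1860 d⁻¹ and 1 − D₀(k_2−k_1)/(k_1 L₀) = 1 − 3.46×0.1860/(0.239×10.1) = 0.7334, so
t_c = ln(1.778 × 0.7334) / 0.1860 = 0.2656 / 0.1860 = 1.428 d.
L(t_c) = L₀ e^(−k_1 t_c) = 10.1 × 0.7109 = 7.180 mg/L, and at the critical point k_2 D_c = k_1 L, so D_c = (0.239/0.425) × 7.180 = 4.038 mg/L.

t_c ≈ 1.43 d; D_c ≈ 4.04 mg/L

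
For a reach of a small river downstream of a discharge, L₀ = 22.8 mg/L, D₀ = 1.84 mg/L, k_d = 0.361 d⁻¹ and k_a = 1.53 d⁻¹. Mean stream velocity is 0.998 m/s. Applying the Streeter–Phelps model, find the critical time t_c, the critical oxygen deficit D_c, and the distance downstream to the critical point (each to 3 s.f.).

t_c ≈ 0.976 d; D_c ≈ 3.78 mg/L; x_c ≈ 84.2 km

t_c = [1/(k_a−k_d)] ln[(k_a/k_d)(1 − D₀(k_a−k_d)/(k_d L₀))]
= [1/(1.53−0.361)] ln[(1.53/0.361)(1 − 1.84×1.169/(0.361×22.8))]
= (1/1.169) ln[4.238 × 0.7387] = 0.8554 × ln(3.131) = 0.8554 × 1.141 = 0.9763 d.
D_c = (k_d/k_a) L₀ e^(−k_d t_c) = (0.361/1.53) × 22.8 × e^(−0.361×0.9763) = 0.2359 × 22.8 × 0.7030 = 3.782 mg/L.
x_c = v t_c = 0.998 m/s × 0.9763 d × 86400 s/d = 84180 m ≈ 84.2 km.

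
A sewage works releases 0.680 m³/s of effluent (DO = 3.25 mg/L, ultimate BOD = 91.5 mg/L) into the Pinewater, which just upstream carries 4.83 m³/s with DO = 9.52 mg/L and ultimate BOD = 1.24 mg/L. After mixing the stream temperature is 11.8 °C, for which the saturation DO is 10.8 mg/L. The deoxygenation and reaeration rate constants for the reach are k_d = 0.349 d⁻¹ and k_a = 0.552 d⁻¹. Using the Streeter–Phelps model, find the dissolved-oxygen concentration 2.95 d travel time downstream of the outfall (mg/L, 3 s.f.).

DO ≈ 6.97 mg/L

Mixed DO = (4.83×9.52 + 0.680×3.25)/(4.83+0.680) = 48.19/5.510 = 8.746 mg/L.
Mixed L₀ = (4.83×1.24 + 0.680×91.5)/(5.510) = 68.21/5.510 = 12.38 mg/L.
Initial deficit D₀ = C_s − DO₀ = 10.8 − 8.746 = 2.054 mg/L.
D(2.95) = [0.349×12.38/(0.552−0.349)](e^(−0.349×2.95) − e^(−0.552×2.95)) + 2.054 e^(−0.552×2.95)
= 21.28 × (0.3572 − 0.1962) + 2.054 × 0.1962 = 3.828 mg/L.
DO = 10.8 − 3.828 = 6.972 mg/L.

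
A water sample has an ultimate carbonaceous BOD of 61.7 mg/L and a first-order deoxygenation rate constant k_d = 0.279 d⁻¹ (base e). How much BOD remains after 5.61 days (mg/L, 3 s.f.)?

L ≈ 12.9 mg/L

L_t = L₀ e^(−k_d t) = 61.7 × e^(−0.279×5.61) = 61.7 × 0.2090 = 12.90 mg/L.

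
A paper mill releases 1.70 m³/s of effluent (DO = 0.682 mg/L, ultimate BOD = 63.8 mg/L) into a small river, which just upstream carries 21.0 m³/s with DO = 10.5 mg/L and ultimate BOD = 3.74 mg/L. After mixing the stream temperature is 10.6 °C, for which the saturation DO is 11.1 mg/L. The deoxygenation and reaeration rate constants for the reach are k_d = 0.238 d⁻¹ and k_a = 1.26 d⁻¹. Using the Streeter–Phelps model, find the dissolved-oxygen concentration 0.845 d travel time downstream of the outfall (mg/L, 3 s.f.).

DO ≈ 9.73 mg/L

Mixed DO = (21.0×10.5 + 1.70×0.682)/(21.0+1.70) = 221.7/22.70 = 9.765 mg/L.
Mixed L₀ = (21.0×3.74 + 1.70×63.8)/(22.70) = 187.0/22.70 = 8.238 mg/L.
Initial deficit D₀ = C_s − DO₀ = 11.1 − 9.765 = 1.335 mg/L.
D(0.845) = [0.238×8.238/(1.26−0.238)](e^(−0.238×0.845) − e^(−1.26×0.845)) + 1.335 e^(−1.26×0.845)
= 1.918 × (0.8178 − 0.3448) + 1.335 × 0.3448 = 1.368 mg/L.
DO = 11.1 − 1.368 = 9.732 mg/L.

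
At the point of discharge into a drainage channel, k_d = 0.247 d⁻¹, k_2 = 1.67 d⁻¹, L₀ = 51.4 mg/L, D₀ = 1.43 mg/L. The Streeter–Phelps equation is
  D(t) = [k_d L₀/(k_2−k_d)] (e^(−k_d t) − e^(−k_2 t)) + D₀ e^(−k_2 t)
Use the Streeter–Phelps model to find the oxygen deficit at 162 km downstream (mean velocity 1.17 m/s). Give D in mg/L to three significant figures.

D ≈ 5.49 mg/L

Travel time t = x/v = 162 km / (1.17 m/s) = 162000 m / 1.17 m/s = 138500 s = 1.603 d.
k_d L₀/(k_2−k_d) = 0.247×51.4/(1.67−0.247) = 12.70/1.423 = 8.922 mg/L.
e^(−k_d t) = e^(−0.247×1.603) = 0.6731; e^(−k_2 t) = e^(−1.67×1.603) = 0.06882.
D = 8.922 × (0.6731 − 0.06882) + 1.43 × 0.06882 = 5.391 + 0.09841 = 5.490 mg/L.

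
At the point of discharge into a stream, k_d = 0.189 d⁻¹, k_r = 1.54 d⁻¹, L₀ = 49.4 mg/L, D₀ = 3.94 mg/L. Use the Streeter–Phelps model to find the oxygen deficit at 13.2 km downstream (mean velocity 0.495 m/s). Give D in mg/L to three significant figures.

D ≈ 4.67 mg/L

Travel time t = x/v = 13.2 km / (0.495 m/s) = 13200 m / 0.495 m/s = 26670 s = 0.3086 d.
k_d L₀/(k_r−k_d) = 0.189×49.4/(1.54−0.189) = 9.337/1.351 = 6.911 mg/L.
e^(−k_d t) = e^(−0.189×0.3086) = 0.9433; e^(−k_r t) = e^(−1.54×0.3086) = 0.6217.
D = 6.911 × (0.9433 − 0.6217) + 3.94 × 0.6217 = 2.223 + 2.449 = 4.672 mg/L.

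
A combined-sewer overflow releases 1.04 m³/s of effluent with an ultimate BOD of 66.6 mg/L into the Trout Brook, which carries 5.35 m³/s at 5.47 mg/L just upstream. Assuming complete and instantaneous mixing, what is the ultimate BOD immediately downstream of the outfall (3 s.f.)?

15.4 mg/L

Flow-weighted mixing: C = (Q_r C_r + Q_w C_w)/(Q_r + Q_w)
= (5.35×5.47 + 1.04×66.6)/(5.35 + 1.04) = 98.53/6.390 = 15.42 mg/L.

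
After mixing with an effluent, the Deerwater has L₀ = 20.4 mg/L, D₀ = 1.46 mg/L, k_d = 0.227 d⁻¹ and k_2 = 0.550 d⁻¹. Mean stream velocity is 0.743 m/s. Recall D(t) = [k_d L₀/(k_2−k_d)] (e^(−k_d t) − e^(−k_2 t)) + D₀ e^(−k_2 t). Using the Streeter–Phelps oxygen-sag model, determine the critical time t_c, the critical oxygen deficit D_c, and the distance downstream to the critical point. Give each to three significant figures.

t_c ≈ 2.41 d; D_c ≈ 4.87 mg/L; x_c ≈ 155 km

At the critical point dD/dt = 0, so k_d L₀ e^(−k_d t) = k_2 D. Substituting D(t) from the Streeter–Phelps equation and solving for t gives
t_c = ln[(k_2/k_d)(1 − D₀(k_2−k_d)/(k_d L₀))] / (k_2−k_d).
Here k_2−k_d = 0.3230 d⁻¹ and 1 − D₀(k_2−k_d)/(k_d L₀) = 1 − 1.46×0.3230/(0.227×20.4) = 0.8982, so
t_c = ln(2.423 × 0.8982) / 0.3230 = 0.7776 / 0.3230 = 2.407 d.
D_c = (k_d/k_2) L₀ e^(−k_d t_c) = (0.227/0.550) × 20.4 × e^(−0.227×2.407) = 0.4127 × 20.4 × 0.5790 = 4.875 mg/L.
x_c = v t_c = 0.743 m/s × 2.407 d × 86400 s/d = 154500 m ≈ 155 km.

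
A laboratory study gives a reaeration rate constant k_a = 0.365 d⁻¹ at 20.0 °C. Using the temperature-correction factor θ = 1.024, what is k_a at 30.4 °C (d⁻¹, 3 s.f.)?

k_a(T₂) = k_a(T₁) · θ^(T₂−T₁) = 0.365 × 1.024^(30.4−20.0)
= 0.365 × 1.024^10.4 = 0.365 × 1.280 = 0.4671 d⁻¹.

k_a ≈ 0.467 d⁻¹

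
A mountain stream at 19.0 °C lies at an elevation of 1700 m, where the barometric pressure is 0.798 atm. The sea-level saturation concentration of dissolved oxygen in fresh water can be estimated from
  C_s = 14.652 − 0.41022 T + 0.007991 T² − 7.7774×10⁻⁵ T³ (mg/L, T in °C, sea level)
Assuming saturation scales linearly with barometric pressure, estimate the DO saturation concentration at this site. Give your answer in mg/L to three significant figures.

At sea level: C_s = 14.652 − 0.41022×19.0 + 0.007991×19.0² − 7.7774×10⁻⁵×19.0³ = 9.209 mg/L.
Pressure correction: C_s' = 9.209 × 0.798 = 7.349 mg/L.

C_s ≈ 7.35 mg/L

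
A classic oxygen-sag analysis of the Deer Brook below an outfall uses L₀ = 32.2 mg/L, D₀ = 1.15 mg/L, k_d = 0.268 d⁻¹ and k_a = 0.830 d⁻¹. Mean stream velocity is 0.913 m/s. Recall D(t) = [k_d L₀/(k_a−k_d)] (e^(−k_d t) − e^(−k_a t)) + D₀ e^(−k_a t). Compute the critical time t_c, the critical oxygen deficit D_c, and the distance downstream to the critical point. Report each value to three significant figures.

t_c ≈ 1.87 d; D_c ≈ 6.29 mg/L; x_c ≈ 148 km

With k_a/k_d = 3.097 and 1 − D₀(k_a−k_d)/(k_d L₀) = 0.9251,
t_c = ln(3.097 × 0.9251) / (0.830 − 0.268) = ln(2.865) / 0.5620 = 1.053/0.5620 = 1.873 d.
L(t_c) = L₀ e^(−k_d t_c) = 32.2 × 0.6054 = 19.49 mg/L, and at the critical point k_a D_c = k_d L, so D_c = (0.268/0.830) × 19.49 = 6.294 mg/L.
x_c = v t_c = 0.913 m/s × 1.873 d × 86400 s/d = 147700 m ≈ 148 km.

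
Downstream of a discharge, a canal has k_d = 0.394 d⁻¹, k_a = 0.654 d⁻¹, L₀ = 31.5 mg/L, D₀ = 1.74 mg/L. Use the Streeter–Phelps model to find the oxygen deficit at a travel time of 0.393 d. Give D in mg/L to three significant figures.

D ≈ 5.32 mg/L

k_d L₀/(k_a−k_d) = 0.394×31.5/(0.654−0.394) = 12.41/0.2600 = 47.73 mg/L.
e^(−k_d t) = e^(−0.394×0.3930) = 0.8566; e^(−k_a t) = e^(−0.654×0.3930) = 0.7734.
D = 47.73 × (0.8566 − 0.7734) + 1.74 × 0.7734 = 3.971 + 1.346 = 5.317 mg/L.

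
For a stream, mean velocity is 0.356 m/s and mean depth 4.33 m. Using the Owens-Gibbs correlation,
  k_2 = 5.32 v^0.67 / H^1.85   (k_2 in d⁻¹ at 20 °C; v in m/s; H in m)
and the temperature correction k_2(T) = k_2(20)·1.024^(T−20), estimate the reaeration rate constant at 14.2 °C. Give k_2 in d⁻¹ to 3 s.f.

k_2 ≈ 0.154 d⁻¹

k_2(20) = 5.32 × 0.356^0.67 / 4.33^1.85 = 5.32 × 0.5006 / 15.05 = 0.1770 d⁻¹.
k_2(14.2) = 0.1770 × 1.024^(14.2−20) = 0.1770 × 0.8715 = 0.1542 d⁻¹.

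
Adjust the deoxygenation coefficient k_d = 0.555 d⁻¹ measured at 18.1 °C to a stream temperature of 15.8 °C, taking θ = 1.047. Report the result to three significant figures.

k_d ≈ 0.499 d⁻¹

k_d(T₂) = k_d(T₁) · θ^(T₂−T₁) = 0.555 × 1.047^(15.8−18.1)
= 0.555 × 1.047^-2.30 = 0.555 × 0.8998 = 0.4994 d⁻¹.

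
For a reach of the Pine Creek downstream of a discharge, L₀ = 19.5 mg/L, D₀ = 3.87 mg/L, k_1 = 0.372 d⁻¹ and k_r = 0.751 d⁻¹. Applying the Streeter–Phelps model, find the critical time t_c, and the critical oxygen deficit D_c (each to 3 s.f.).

With k_r/k_1 = 2.019 and 1 − D₀(k_r−k_1)/(k_1 L₀) = 0.7978,
t_c = ln(2.019 × 0.7978) / (0.751 − 0.372) = ln(1.611) / 0.3790 = 0.4766/0.3790 = 1.258 d.
D_c = (k_1/k_r) L₀ e^(−k_1 t_c) = (0.372/0.751) × 19.5 × e^(−0.372×1.258) = 0.4953 × 19.5 × 0.6264 = 6.050 mg/L.

t_c ≈ 1.26 d; D_c ≈ 6.05 mg/L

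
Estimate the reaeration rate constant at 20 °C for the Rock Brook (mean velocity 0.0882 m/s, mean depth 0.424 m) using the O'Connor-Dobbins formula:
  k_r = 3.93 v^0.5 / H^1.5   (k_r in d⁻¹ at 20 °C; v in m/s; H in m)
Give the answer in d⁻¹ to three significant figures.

k_r ≈ 4.23 d⁻¹

k_r = 3.93 × 0.0882^0.5 / 0.424^1.5 = 3.93 × 0.2970 / 0.2761 = 4.227 d⁻¹.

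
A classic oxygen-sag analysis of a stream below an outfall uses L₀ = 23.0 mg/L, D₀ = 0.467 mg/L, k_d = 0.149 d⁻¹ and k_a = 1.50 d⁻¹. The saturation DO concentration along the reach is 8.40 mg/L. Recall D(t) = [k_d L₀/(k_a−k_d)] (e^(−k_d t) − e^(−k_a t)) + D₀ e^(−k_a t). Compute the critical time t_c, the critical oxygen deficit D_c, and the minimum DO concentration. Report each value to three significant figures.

t_c ≈ 1.56 d; D_c ≈ 1.81 mg/L; min DO ≈ 6.59 mg/L

At the critical point dD/dt = 0, so k_d L₀ e^(−k_d t) = k_a D. Substituting D(t) from the Streeter–Phelps equation and solving for t gives
t_c = ln[(k_a/k_d)(1 − D₀(k_a−k_d)/(k_d L₀))] / (k_a−k_d).
Here k_a−k_d = 1.351 d⁻¹ and 1 − D₀(k_a−k_d)/(k_d L₀) = 1 − 0.467×1.351/(0.149×23.0) = 0.8159, so
t_c = ln(10.07 × 0.8159) / 1.351 = 2.106 / 1.351 = 1.559 d.
D_c = (k_d/k_a) L₀ e^(−k_d t_c) = (0.149/1.50) × 23.0 × e^(−0.149×1.559) = 0.09933 × 23.0 × 0.7928 = 1.811 mg/L.
Minimum DO = C_s − D_c = 8.40 − 1.811 = 6.589 mg/L.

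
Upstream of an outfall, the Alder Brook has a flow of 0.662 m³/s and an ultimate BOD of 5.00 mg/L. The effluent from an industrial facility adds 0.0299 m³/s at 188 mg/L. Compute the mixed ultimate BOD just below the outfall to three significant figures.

12.9 mg/L

Flow-weighted mixing: C = (Q_r C_r + Q_w C_w)/(Q_r + Q_w)
= (0.662×5.00 + 0.0299×188)/(0.662 + 0.0299) = 8.931/0.6919 = 12.91 mg/L.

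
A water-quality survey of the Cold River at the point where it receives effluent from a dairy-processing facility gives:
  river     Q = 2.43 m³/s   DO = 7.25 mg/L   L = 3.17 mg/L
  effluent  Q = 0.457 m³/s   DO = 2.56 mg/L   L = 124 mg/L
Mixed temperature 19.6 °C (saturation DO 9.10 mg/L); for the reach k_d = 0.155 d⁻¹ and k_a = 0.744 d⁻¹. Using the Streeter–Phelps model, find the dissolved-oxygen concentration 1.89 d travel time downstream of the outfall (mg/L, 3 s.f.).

DO ≈ 5.53 mg/L

Mixed DO = (2.43×7.25 + 0.457×2.56)/(2.43+0.457) = 18.79/2.887 = 6.508 mg/L.
Mixed L₀ = (2.43×3.17 + 0.457×124)/(2.887) = 64.37/2.887 = 22.30 mg/L.
Initial deficit D₀ = C_s − DO₀ = 9.10 − 6.508 = 2.592 mg/L.
D(1.89) = [0.155×22.30/(0.744−0.155)](e^(−0.155×1.89) − e^(−0.744×1.89)) + 2.592 e^(−0.744×1.89)
= 5.868 × (0.7461 − 0.2451) + 2.592 × 0.2451 = 3.575 mg/L.
DO = 9.10 − 3.575 = 5.525 mg/L.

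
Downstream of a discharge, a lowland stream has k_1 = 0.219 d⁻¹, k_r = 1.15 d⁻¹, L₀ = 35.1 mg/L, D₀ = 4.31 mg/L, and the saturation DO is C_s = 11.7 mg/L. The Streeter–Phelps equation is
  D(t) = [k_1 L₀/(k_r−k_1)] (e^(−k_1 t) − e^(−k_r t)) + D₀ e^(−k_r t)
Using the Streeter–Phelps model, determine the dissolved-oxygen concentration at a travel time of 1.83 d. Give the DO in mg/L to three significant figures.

DO ≈ 6.65 mg/L

k_1 L₀/(k_r−k_1) = 0.219×35.1/(1.15−0.219) = 7.687/0.9310 = 8.257 mg/L.
e^(−k_1 t) = e^(−0.219×1.830) = 0.6698; e^(−k_r t) = e^(−1.15×1.830) = 0.1219.
D = 8.257 × (0.6698 − 0.1219) + 4.31 × 0.1219 = 4.524 + 0.5254 = 5.049 mg/L.
DO = C_s − D = 11.7 − 5.049 = 6.651 mg/L.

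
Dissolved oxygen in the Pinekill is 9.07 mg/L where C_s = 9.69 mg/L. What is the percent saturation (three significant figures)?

93.6 % saturation

% saturation = C/C_s × 100 = 9.07/9.69 × 100 = 93.6 %.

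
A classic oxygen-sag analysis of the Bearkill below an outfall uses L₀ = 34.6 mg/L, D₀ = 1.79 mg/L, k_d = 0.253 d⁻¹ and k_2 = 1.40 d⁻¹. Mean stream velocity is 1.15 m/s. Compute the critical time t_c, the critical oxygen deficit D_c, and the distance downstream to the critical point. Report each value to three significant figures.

t_c ≈ 1.26 d; D_c ≈ 4.55 mg/L; x_c ≈ 125 km

With k_2/k_d = 5.534 and 1 − D₀(k_2−k_d)/(k_d L₀) = 0.7655,
t_c = ln(5.534 × 0.7655) / (1.40 − 0.253) = ln(4.236) / 1.147 = 1.444/1.147 = 1.259 d.
D_c = (k_d/k_2) L₀ e^(−k_d t_c) = (0.253/1.40) × 34.6 × e^(−0.253×1.259) = 0.1807 × 34.6 × 0.7273 = 4.548 mg/L.
x_c = v t_c = 1.15 m/s × 1.259 d × 86400 s/d = 125000 m ≈ 125 km.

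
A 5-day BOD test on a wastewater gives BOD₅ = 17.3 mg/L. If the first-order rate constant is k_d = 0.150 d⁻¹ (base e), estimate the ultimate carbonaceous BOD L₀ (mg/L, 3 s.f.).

L₀ ≈ 32.8 mg/L

BOD₅ = L₀(1 − e^(−5k_d)) ⇒ L₀ = BOD₅ / (1 − e^(−5×0.150))
= 17.3 / (1 − 0.4724) = 17.3 / 0.5276 = 32.79 mg/L.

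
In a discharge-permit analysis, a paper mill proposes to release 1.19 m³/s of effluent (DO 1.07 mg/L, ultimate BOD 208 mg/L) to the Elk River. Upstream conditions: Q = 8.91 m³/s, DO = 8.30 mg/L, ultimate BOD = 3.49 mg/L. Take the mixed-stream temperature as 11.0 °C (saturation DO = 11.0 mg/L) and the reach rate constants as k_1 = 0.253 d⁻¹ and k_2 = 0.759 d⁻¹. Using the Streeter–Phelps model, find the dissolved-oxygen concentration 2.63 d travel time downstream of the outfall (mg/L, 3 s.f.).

DO ≈ 5.30 mg/L

Mixed DO = (8.91×8.30 + 1.19×1.07)/(8.91+1.19) = 75.23/10.10 = 7.448 mg/L.
Mixed L₀ = (8.91×3.49 + 1.19×208)/(10.10) = 278.6/10.10 = 27.59 mg/L.
Initial deficit D₀ = C_s − DO₀ = 11.0 − 7.448 = 3.552 mg/L.
D(2.63) = [0.253×27.59/(0.759−0.253)](e^(−0.253×2.63) − e^(−0.759×2.63)) + 3.552 e^(−0.759×2.63)
= 13.79 × (0.5141 − 0.1359) + 3.552 × 0.1359 = 5.699 mg/L.
DO = 11.0 − 5.699 = 5.301 mg/L.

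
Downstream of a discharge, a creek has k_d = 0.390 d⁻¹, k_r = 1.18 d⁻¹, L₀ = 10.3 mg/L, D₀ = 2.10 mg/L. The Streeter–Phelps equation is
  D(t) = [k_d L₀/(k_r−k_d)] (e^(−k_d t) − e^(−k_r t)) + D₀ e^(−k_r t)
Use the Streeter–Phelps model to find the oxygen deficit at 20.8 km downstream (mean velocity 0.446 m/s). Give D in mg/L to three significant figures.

Travel time t = x/v = 20.8 km / (0.446 m/s) = 20800 m / 0.446 m/s = 46640 s = 0.5398 d.
k_d L₀/(k_r−k_d) = 0.390×10.3/(1.18−0.390) = 4.017/0.7900 = 5.085 mg/L.
e^(−k_d t) = e^(−0.390×0.5398) = 0.8102; e^(−k_r t) = e^(−1.18×0.5398) = 0.5289.
D = 5.085 × (0.8102 − 0.5289) + 2.10 × 0.5289 = 1.430 + 1.111 = 2.541 mg/L.

D ≈ 2.54 mg/L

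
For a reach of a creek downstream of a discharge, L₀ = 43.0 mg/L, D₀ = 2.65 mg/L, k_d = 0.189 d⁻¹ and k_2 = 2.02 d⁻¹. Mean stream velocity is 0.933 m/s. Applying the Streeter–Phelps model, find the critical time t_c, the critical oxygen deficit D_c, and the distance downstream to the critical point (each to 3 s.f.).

With k_2/k_d = 10.69 and 1 − D₀(k_2−k_d)/(k_d L₀) = 0.4030,
t_c = ln(10.69 × 0.4030) / (2.02 − 0.189) = ln(4.307) / 1.831 = 1.460/1.831 = 0.7975 d.
D_c = (k_d/k_2) L₀ e^(−k_d t_c) = (0.189/2.02) × 43.0 × e^(−0.189×0.7975) = 0.09356 × 43.0 × 0.8601 = 3.460 mg/L.
x_c = v t_c = 0.933 m/s × 0.7975 d × 86400 s/d = 64290 m ≈ 64.3 km.

t_c ≈ 0.797 d; D_c ≈ 3.46 mg/L; x_c ≈ 64.3 km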